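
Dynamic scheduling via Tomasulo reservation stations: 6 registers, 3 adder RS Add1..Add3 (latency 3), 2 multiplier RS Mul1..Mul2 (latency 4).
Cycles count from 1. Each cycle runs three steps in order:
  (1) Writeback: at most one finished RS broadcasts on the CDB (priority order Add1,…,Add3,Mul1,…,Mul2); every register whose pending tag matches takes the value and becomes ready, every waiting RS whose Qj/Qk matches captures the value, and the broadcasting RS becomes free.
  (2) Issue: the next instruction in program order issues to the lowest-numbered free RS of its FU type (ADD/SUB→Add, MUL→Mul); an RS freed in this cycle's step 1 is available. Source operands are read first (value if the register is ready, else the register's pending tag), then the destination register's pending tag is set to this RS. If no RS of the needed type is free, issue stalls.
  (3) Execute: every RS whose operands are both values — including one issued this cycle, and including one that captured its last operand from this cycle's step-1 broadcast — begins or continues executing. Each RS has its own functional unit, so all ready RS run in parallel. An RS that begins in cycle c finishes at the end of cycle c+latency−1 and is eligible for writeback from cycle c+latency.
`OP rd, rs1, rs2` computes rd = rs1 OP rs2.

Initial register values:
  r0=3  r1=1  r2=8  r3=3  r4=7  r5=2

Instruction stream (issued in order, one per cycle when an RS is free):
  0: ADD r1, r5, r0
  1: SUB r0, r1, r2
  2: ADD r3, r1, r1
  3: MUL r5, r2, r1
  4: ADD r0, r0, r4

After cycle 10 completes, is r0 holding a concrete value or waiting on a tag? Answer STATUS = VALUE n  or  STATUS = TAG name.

STATUS = VALUE 4

c1: issue ADD r1<-Add1 | r0:3,r1:Add1,r2:8,r3:3,r4:7,r5:2
c2: issue SUB r0<-Add2 | r0:Add2,r1:Add1,r2:8,r3:3,r4:7,r5:2
c3: issue ADD r3<-Add3 | r0:Add2,r1:Add1,r2:8,r3:Add3,r4:7,r5:2
c4: CDB Add1=5; issue MUL r5<-Mul1 | r0:Add2,r1:5,r2:8,r3:Add3,r4:7,r5:Mul1
c5: issue ADD r0<-Add1 | r0:Add1,r1:5,r2:8,r3:Add3,r4:7,r5:Mul1
c6: - | r0:Add1,r1:5,r2:8,r3:Add3,r4:7,r5:Mul1
c7: CDB Add2=-3 | r0:Add1,r1:5,r2:8,r3:Add3,r4:7,r5:Mul1
c8: CDB Add3=10 | r0:Add1,r1:5,r2:8,r3:10,r4:7,r5:Mul1
c9: CDB Mul1=40 | r0:Add1,r1:5,r2:8,r3:10,r4:7,r5:40
c10: CDB Add1=4 | r0:4,r1:5,r2:8,r3:10,r4:7,r5:40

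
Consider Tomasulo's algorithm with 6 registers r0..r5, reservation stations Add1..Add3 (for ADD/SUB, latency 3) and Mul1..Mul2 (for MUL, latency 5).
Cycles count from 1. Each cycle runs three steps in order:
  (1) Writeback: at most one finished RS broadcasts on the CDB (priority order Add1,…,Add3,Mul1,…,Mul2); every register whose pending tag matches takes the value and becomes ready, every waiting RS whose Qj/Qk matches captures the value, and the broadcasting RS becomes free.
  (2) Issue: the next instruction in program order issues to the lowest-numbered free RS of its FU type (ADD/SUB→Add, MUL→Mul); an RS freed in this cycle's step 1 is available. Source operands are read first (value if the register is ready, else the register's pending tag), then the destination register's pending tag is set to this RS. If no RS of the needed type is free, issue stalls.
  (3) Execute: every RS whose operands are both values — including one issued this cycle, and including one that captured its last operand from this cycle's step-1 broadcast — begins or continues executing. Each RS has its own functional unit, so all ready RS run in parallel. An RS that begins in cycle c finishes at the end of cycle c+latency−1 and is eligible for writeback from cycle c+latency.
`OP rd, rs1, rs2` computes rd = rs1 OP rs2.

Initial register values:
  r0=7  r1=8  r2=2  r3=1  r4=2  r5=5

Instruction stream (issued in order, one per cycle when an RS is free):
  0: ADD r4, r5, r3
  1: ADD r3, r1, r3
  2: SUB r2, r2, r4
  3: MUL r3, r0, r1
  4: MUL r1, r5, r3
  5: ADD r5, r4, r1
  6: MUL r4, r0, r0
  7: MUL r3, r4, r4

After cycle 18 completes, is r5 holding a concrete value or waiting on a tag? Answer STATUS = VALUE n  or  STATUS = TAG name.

  c1: issue ADD r4<-Add1  regs: r0:7,r1:8,r2:2,r3:1,r4:Add1,r5:5
  c2: issue ADD r3<-Add2  regs: r0:7,r1:8,r2:2,r3:Add2,r4:Add1,r5:5
  c3: issue SUB r2<-Add3  regs: r0:7,r1:8,r2:Add3,r3:Add2,r4:Add1,r5:5
  c4: CDB Add1=6; issue MUL r3<-Mul1  regs: r0:7,r1:8,r2:Add3,r3:Mul1,r4:6,r5:5
  c5: CDB Add2=9; issue MUL r1<-Mul2  regs: r0:7,r1:Mul2,r2:Add3,r3:Mul1,r4:6,r5:5
  c6: issue ADD r5<-Add1  regs: r0:7,r1:Mul2,r2:Add3,r3:Mul1,r4:6,r5:Add1
  c7: CDB Add3=-4; stall  regs: r0:7,r1:Mul2,r2:-4,r3:Mul1,r4:6,r5:Add1
  c8: stall  regs: r0:7,r1:Mul2,r2:-4,r3:Mul1,r4:6,r5:Add1
  c9: CDB Mul1=56; issue MUL r4<-Mul1  regs: r0:7,r1:Mul2,r2:-4,r3:56,r4:Mul1,r5:Add1
  c10: stall  regs: r0:7,r1:Mul2,r2:-4,r3:56,r4:Mul1,r5:Add1
  c11: stall  regs: r0:7,r1:Mul2,r2:-4,r3:56,r4:Mul1,r5:Add1
  c12: stall  regs: r0:7,r1:Mul2,r2:-4,r3:56,r4:Mul1,r5:Add1
  c13: stall  regs: r0:7,r1:Mul2,r2:-4,r3:56,r4:Mul1,r5:Add1
  c14: CDB Mul1=49; issue MUL r3<-Mul1  regs: r0:7,r1:Mul2,r2:-4,r3:Mul1,r4:49,r5:Add1
  c15: CDB Mul2=280  regs: r0:7,r1:280,r2:-4,r3:Mul1,r4:49,r5:Add1
  c16: -  regs: r0:7,r1:280,r2:-4,r3:Mul1,r4:49,r5:Add1
  c17: -  regs: r0:7,r1:280,r2:-4,r3:Mul1,r4:49,r5:Add1
  c18: CDB Add1=286  regs: r0:7,r1:280,r2:-4,r3:Mul1,r4:49,r5:286

STATUS = VALUE 286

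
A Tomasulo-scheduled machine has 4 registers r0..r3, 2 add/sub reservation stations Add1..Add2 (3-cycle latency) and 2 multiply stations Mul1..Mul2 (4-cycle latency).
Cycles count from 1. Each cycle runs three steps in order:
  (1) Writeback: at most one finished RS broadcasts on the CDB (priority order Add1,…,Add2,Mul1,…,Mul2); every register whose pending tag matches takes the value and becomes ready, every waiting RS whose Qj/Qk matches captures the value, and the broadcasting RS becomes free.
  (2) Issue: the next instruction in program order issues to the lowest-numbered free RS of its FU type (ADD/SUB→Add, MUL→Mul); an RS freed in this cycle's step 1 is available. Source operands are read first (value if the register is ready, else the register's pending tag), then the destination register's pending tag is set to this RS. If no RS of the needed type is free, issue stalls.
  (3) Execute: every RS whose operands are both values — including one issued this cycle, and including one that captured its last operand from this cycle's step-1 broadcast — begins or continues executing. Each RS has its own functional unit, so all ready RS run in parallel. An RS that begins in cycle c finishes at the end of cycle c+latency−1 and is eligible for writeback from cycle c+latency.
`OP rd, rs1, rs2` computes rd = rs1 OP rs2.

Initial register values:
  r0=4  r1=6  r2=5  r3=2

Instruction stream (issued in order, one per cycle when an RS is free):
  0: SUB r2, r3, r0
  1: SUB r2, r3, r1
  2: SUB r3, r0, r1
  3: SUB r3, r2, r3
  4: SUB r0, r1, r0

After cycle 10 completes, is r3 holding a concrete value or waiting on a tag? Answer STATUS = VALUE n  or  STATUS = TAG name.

STATUS = TAG Add2

cycle 1: issue SUB r2<-Add1 // r0:4,r1:6,r2:Add1,r3:2
cycle 2: issue SUB r2<-Add2 // r0:4,r1:6,r2:Add2,r3:2
cycle 3: stall // r0:4,r1:6,r2:Add2,r3:2
cycle 4: CDB Add1=-2; issue SUB r3<-Add1 // r0:4,r1:6,r2:Add2,r3:Add1
cycle 5: CDB Add2=-4; issue SUB r3<-Add2 // r0:4,r1:6,r2:-4,r3:Add2
cycle 6: stall // r0:4,r1:6,r2:-4,r3:Add2
cycle 7: CDB Add1=-2; issue SUB r0<-Add1 // r0:Add1,r1:6,r2:-4,r3:Add2
cycle 8: - // r0:Add1,r1:6,r2:-4,r3:Add2
cycle 9: - // r0:Add1,r1:6,r2:-4,r3:Add2
cycle 10: CDB Add1=2 // r0:2,r1:6,r2:-4,r3:Add2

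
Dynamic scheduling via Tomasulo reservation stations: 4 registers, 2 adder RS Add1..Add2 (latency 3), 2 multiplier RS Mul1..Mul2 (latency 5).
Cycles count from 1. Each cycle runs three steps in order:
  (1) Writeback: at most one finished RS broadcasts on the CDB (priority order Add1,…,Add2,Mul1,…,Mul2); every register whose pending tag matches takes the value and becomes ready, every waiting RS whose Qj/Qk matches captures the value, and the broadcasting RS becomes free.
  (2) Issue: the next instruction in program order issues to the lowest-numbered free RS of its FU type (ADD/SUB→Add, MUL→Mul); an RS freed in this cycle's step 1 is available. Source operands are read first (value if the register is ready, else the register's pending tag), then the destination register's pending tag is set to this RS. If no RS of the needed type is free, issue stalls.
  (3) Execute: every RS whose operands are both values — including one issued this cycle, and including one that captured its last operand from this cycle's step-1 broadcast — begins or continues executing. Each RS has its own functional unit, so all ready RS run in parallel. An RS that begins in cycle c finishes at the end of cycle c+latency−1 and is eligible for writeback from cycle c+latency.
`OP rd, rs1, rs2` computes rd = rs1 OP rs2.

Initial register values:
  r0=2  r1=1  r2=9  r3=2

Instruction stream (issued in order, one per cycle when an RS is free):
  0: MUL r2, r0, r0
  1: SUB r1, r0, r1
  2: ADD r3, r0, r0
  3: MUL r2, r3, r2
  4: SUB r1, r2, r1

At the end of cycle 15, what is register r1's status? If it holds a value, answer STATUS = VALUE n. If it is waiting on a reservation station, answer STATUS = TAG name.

STATUS = VALUE 15

cycle 1: issue MUL r2<-Mul1 // r0:2,r1:1,r2:Mul1,r3:2
cycle 2: issue SUB r1<-Add1 // r0:2,r1:Add1,r2:Mul1,r3:2
cycle 3: issue ADD r3<-Add2 // r0:2,r1:Add1,r2:Mul1,r3:Add2
cycle 4: issue MUL r2<-Mul2 // r0:2,r1:Add1,r2:Mul2,r3:Add2
cycle 5: CDB Add1=1; issue SUB r1<-Add1 // r0:2,r1:Add1,r2:Mul2,r3:Add2
cycle 6: CDB Add2=4 // r0:2,r1:Add1,r2:Mul2,r3:4
cycle 7: CDB Mul1=4 // r0:2,r1:Add1,r2:Mul2,r3:4
cycle 8: - // r0:2,r1:Add1,r2:Mul2,r3:4
cycle 9: - // r0:2,r1:Add1,r2:Mul2,r3:4
cycle 10: - // r0:2,r1:Add1,r2:Mul2,r3:4
cycle 11: - // r0:2,r1:Add1,r2:Mul2,r3:4
cycle 12: CDB Mul2=16 // r0:2,r1:Add1,r2:16,r3:4
cycle 13: - // r0:2,r1:Add1,r2:16,r3:4
cycle 14: - // r0:2,r1:Add1,r2:16,r3:4
cycle 15: CDB Add1=15 // r0:2,r1:15,r2:16,r3:4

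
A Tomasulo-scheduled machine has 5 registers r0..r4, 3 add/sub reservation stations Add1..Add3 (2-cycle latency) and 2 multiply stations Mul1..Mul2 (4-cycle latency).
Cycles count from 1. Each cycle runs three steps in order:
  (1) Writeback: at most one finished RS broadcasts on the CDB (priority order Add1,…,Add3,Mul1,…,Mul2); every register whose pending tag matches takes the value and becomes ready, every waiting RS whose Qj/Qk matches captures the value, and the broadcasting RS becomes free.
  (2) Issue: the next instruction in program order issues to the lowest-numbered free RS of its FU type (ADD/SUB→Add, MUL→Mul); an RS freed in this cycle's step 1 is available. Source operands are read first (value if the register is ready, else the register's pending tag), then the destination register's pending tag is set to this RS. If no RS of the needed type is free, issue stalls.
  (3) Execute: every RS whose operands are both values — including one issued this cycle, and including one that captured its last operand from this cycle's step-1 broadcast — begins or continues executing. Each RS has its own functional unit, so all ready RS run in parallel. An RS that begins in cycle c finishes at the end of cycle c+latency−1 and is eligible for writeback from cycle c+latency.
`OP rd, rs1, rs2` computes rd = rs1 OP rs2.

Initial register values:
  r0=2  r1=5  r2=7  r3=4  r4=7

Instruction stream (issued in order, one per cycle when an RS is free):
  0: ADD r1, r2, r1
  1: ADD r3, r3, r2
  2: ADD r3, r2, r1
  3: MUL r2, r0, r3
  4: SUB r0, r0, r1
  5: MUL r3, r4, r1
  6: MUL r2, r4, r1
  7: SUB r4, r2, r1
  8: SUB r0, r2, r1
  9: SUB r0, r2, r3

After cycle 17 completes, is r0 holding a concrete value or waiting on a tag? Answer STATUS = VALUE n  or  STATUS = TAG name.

STATUS = VALUE 0

cycle 1: issue ADD r1<-Add1 // r0:2,r1:Add1,r2:7,r3:4,r4:7
cycle 2: issue ADD r3<-Add2 // r0:2,r1:Add1,r2:7,r3:Add2,r4:7
cycle 3: CDB Add1=12; issue ADD r3<-Add1 // r0:2,r1:12,r2:7,r3:Add1,r4:7
cycle 4: CDB Add2=11; issue MUL r2<-Mul1 // r0:2,r1:12,r2:Mul1,r3:Add1,r4:7
cycle 5: CDB Add1=19; issue SUB r0<-Add1 // r0:Add1,r1:12,r2:Mul1,r3:19,r4:7
cycle 6: issue MUL r3<-Mul2 // r0:Add1,r1:12,r2:Mul1,r3:Mul2,r4:7
cycle 7: CDB Add1=-10; stall // r0:-10,r1:12,r2:Mul1,r3:Mul2,r4:7
cycle 8: stall // r0:-10,r1:12,r2:Mul1,r3:Mul2,r4:7
cycle 9: CDB Mul1=38; issue MUL r2<-Mul1 // r0:-10,r1:12,r2:Mul1,r3:Mul2,r4:7
cycle 10: CDB Mul2=84; issue SUB r4<-Add1 // r0:-10,r1:12,r2:Mul1,r3:84,r4:Add1
cycle 11: issue SUB r0<-Add2 // r0:Add2,r1:12,r2:Mul1,r3:84,r4:Add1
cycle 12: issue SUB r0<-Add3 // r0:Add3,r1:12,r2:Mul1,r3:84,r4:Add1
cycle 13: CDB Mul1=84 // r0:Add3,r1:12,r2:84,r3:84,r4:Add1
cycle 14: - // r0:Add3,r1:12,r2:84,r3:84,r4:Add1
cycle 15: CDB Add1=72 // r0:Add3,r1:12,r2:84,r3:84,r4:72
cycle 16: CDB Add2=72 // r0:Add3,r1:12,r2:84,r3:84,r4:72
cycle 17: CDB Add3=0 // r0:0,r1:12,r2:84,r3:84,r4:72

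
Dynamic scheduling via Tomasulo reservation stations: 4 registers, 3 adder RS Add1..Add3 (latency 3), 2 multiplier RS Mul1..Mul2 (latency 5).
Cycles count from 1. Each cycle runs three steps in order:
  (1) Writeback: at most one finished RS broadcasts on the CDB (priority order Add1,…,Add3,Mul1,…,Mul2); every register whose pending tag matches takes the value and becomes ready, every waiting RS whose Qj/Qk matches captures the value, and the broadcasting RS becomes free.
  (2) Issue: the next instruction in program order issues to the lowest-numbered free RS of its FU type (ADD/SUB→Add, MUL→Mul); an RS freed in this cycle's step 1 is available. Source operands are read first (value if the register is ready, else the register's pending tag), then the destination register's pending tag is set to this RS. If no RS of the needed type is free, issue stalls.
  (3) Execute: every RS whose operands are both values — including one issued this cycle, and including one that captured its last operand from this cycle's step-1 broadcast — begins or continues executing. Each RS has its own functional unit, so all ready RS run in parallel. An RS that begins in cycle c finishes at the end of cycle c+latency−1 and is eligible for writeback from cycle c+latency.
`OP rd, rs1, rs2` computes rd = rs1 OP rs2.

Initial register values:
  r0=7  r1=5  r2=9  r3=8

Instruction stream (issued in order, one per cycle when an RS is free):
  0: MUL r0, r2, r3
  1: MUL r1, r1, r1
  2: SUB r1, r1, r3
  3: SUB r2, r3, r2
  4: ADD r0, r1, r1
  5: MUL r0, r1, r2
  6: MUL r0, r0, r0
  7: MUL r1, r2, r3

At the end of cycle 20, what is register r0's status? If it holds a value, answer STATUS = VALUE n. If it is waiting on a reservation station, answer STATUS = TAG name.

STATUS = TAG Mul2

cycle 1: issue MUL r0<-Mul1 // r0:Mul1,r1:5,r2:9,r3:8
cycle 2: issue MUL r1<-Mul2 // r0:Mul1,r1:Mul2,r2:9,r3:8
cycle 3: issue SUB r1<-Add1 // r0:Mul1,r1:Add1,r2:9,r3:8
cycle 4: issue SUB r2<-Add2 // r0:Mul1,r1:Add1,r2:Add2,r3:8
cycle 5: issue ADD r0<-Add3 // r0:Add3,r1:Add1,r2:Add2,r3:8
cycle 6: CDB Mul1=72; issue MUL r0<-Mul1 // r0:Mul1,r1:Add1,r2:Add2,r3:8
cycle 7: CDB Add2=-1; stall // r0:Mul1,r1:Add1,r2:-1,r3:8
cycle 8: CDB Mul2=25; issue MUL r0<-Mul2 // r0:Mul2,r1:Add1,r2:-1,r3:8
cycle 9: stall // r0:Mul2,r1:Add1,r2:-1,r3:8
cycle 10: stall // r0:Mul2,r1:Add1,r2:-1,r3:8
cycle 11: CDB Add1=17; stall // r0:Mul2,r1:17,r2:-1,r3:8
cycle 12: stall // r0:Mul2,r1:17,r2:-1,r3:8
cycle 13: stall // r0:Mul2,r1:17,r2:-1,r3:8
cycle 14: CDB Add3=34; stall // r0:Mul2,r1:17,r2:-1,r3:8
cycle 15: stall // r0:Mul2,r1:17,r2:-1,r3:8
cycle 16: CDB Mul1=-17; issue MUL r1<-Mul1 // r0:Mul2,r1:Mul1,r2:-1,r3:8
cycle 17: - // r0:Mul2,r1:Mul1,r2:-1,r3:8
cycle 18: - // r0:Mul2,r1:Mul1,r2:-1,r3:8
cycle 19: - // r0:Mul2,r1:Mul1,r2:-1,r3:8
cycle 20: - // r0:Mul2,r1:Mul1,r2:-1,r3:8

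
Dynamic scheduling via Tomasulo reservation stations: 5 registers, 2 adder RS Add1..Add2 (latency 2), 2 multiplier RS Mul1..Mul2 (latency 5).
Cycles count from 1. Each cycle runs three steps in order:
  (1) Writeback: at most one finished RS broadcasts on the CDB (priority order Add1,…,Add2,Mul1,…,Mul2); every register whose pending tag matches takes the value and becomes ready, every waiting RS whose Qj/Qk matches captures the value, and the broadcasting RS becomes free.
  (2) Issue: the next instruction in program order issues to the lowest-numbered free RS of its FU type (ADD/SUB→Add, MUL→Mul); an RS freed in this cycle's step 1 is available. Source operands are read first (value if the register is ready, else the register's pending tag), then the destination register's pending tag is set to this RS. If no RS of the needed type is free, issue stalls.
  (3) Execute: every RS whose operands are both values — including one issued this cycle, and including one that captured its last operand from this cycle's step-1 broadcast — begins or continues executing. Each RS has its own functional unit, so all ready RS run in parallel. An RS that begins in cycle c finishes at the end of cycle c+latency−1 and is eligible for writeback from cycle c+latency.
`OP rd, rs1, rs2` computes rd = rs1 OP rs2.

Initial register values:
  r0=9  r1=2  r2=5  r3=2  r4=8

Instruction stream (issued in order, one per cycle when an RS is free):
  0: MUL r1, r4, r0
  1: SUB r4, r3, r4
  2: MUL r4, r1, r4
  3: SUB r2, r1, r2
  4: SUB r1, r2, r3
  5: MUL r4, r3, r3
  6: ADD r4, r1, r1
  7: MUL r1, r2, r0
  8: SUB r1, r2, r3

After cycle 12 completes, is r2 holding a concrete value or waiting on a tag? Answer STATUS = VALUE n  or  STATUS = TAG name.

cycle 1: issue MUL r1<-Mul1 // r0:9,r1:Mul1,r2:5,r3:2,r4:8
cycle 2: issue SUB r4<-Add1 // r0:9,r1:Mul1,r2:5,r3:2,r4:Add1
cycle 3: issue MUL r4<-Mul2 // r0:9,r1:Mul1,r2:5,r3:2,r4:Mul2
cycle 4: CDB Add1=-6; issue SUB r2<-Add1 // r0:9,r1:Mul1,r2:Add1,r3:2,r4:Mul2
cycle 5: issue SUB r1<-Add2 // r0:9,r1:Add2,r2:Add1,r3:2,r4:Mul2
cycle 6: CDB Mul1=72; issue MUL r4<-Mul1 // r0:9,r1:Add2,r2:Add1,r3:2,r4:Mul1
cycle 7: stall // r0:9,r1:Add2,r2:Add1,r3:2,r4:Mul1
cycle 8: CDB Add1=67; issue ADD r4<-Add1 // r0:9,r1:Add2,r2:67,r3:2,r4:Add1
cycle 9: stall // r0:9,r1:Add2,r2:67,r3:2,r4:Add1
cycle 10: CDB Add2=65; stall // r0:9,r1:65,r2:67,r3:2,r4:Add1
cycle 11: CDB Mul1=4; issue MUL r1<-Mul1 // r0:9,r1:Mul1,r2:67,r3:2,r4:Add1
cycle 12: CDB Add1=130; issue SUB r1<-Add1 // r0:9,r1:Add1,r2:67,r3:2,r4:130

STATUS = VALUE 67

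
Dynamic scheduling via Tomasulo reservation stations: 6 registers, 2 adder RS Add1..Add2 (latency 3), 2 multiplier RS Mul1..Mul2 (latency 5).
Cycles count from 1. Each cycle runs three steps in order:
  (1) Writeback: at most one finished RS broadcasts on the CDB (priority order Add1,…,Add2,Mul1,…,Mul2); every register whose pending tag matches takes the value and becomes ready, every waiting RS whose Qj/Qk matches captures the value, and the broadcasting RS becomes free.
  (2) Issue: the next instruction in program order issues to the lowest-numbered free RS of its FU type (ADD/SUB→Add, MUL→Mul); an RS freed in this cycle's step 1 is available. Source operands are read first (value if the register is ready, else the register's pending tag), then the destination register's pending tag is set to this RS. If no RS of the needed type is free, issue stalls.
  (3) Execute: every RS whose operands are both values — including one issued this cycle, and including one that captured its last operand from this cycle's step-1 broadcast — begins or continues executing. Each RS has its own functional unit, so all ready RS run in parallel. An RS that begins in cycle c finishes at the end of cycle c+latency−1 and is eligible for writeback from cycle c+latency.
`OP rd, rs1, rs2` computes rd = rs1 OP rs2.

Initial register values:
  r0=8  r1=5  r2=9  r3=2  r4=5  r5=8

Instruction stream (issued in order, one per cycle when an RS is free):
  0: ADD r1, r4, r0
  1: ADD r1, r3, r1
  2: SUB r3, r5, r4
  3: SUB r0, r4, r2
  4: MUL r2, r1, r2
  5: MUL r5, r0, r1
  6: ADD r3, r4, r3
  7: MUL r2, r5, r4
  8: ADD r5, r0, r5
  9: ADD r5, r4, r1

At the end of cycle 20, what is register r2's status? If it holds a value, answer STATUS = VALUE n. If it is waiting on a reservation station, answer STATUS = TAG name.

c1: issue ADD r1<-Add1 | r0:8,r1:Add1,r2:9,r3:2,r4:5,r5:8
c2: issue ADD r1<-Add2 | r0:8,r1:Add2,r2:9,r3:2,r4:5,r5:8
c3: stall | r0:8,r1:Add2,r2:9,r3:2,r4:5,r5:8
c4: CDB Add1=13; issue SUB r3<-Add1 | r0:8,r1:Add2,r2:9,r3:Add1,r4:5,r5:8
c5: stall | r0:8,r1:Add2,r2:9,r3:Add1,r4:5,r5:8
c6: stall | r0:8,r1:Add2,r2:9,r3:Add1,r4:5,r5:8
c7: CDB Add1=3; issue SUB r0<-Add1 | r0:Add1,r1:Add2,r2:9,r3:3,r4:5,r5:8
c8: CDB Add2=15; issue MUL r2<-Mul1 | r0:Add1,r1:15,r2:Mul1,r3:3,r4:5,r5:8
c9: issue MUL r5<-Mul2 | r0:Add1,r1:15,r2:Mul1,r3:3,r4:5,r5:Mul2
c10: CDB Add1=-4; issue ADD r3<-Add1 | r0:-4,r1:15,r2:Mul1,r3:Add1,r4:5,r5:Mul2
c11: stall | r0:-4,r1:15,r2:Mul1,r3:Add1,r4:5,r5:Mul2
c12: stall | r0:-4,r1:15,r2:Mul1,r3:Add1,r4:5,r5:Mul2
c13: CDB Add1=8; stall | r0:-4,r1:15,r2:Mul1,r3:8,r4:5,r5:Mul2
c14: CDB Mul1=135; issue MUL r2<-Mul1 | r0:-4,r1:15,r2:Mul1,r3:8,r4:5,r5:Mul2
c15: CDB Mul2=-60; issue ADD r5<-Add1 | r0:-4,r1:15,r2:Mul1,r3:8,r4:5,r5:Add1
c16: issue ADD r5<-Add2 | r0:-4,r1:15,r2:Mul1,r3:8,r4:5,r5:Add2
c17: - | r0:-4,r1:15,r2:Mul1,r3:8,r4:5,r5:Add2
c18: CDB Add1=-64 | r0:-4,r1:15,r2:Mul1,r3:8,r4:5,r5:Add2
c19: CDB Add2=20 | r0:-4,r1:15,r2:Mul1,r3:8,r4:5,r5:20
c20: CDB Mul1=-300 | r0:-4,r1:15,r2:-300,r3:8,r4:5,r5:20

STATUS = VALUE -300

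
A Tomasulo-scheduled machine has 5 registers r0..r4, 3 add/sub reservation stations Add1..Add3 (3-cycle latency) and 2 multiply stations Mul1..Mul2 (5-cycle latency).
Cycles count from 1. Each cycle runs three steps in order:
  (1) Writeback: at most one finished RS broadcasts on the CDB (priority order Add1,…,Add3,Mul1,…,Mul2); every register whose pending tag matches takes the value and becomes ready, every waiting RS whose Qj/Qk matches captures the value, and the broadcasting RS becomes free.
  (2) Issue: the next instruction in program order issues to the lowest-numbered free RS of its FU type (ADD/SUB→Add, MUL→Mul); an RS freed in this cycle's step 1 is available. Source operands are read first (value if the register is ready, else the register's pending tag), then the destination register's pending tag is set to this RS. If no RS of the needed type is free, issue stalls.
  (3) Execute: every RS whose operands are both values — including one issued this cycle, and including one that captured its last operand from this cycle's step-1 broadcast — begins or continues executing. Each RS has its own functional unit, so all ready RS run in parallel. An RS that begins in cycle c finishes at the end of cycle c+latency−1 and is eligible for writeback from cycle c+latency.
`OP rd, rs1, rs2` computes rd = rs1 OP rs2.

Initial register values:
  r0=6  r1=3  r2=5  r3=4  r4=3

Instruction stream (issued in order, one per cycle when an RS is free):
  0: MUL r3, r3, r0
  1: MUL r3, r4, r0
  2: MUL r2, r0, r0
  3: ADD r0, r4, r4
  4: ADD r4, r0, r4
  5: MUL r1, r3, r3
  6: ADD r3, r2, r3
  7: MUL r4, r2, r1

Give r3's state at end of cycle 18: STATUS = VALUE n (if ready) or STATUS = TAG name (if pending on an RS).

STATUS = VALUE 54

  c1: issue MUL r3<-Mul1  regs: r0:6,r1:3,r2:5,r3:Mul1,r4:3
  c2: issue MUL r3<-Mul2  regs: r0:6,r1:3,r2:5,r3:Mul2,r4:3
  c3: stall  regs: r0:6,r1:3,r2:5,r3:Mul2,r4:3
  c4: stall  regs: r0:6,r1:3,r2:5,r3:Mul2,r4:3
  c5: stall  regs: r0:6,r1:3,r2:5,r3:Mul2,r4:3
  c6: CDB Mul1=24; issue MUL r2<-Mul1  regs: r0:6,r1:3,r2:Mul1,r3:Mul2,r4:3
  c7: CDB Mul2=18; issue ADD r0<-Add1  regs: r0:Add1,r1:3,r2:Mul1,r3:18,r4:3
  c8: issue ADD r4<-Add2  regs: r0:Add1,r1:3,r2:Mul1,r3:18,r4:Add2
  c9: issue MUL r1<-Mul2  regs: r0:Add1,r1:Mul2,r2:Mul1,r3:18,r4:Add2
  c10: CDB Add1=6; issue ADD r3<-Add1  regs: r0:6,r1:Mul2,r2:Mul1,r3:Add1,r4:Add2
  c11: CDB Mul1=36; issue MUL r4<-Mul1  regs: r0:6,r1:Mul2,r2:36,r3:Add1,r4:Mul1
  c12: -  regs: r0:6,r1:Mul2,r2:36,r3:Add1,r4:Mul1
  c13: CDB Add2=9  regs: r0:6,r1:Mul2,r2:36,r3:Add1,r4:Mul1
  c14: CDB Add1=54  regs: r0:6,r1:Mul2,r2:36,r3:54,r4:Mul1
  c15: CDB Mul2=324  regs: r0:6,r1:324,r2:36,r3:54,r4:Mul1
  c16: -  regs: r0:6,r1:324,r2:36,r3:54,r4:Mul1
  c17: -  regs: r0:6,r1:324,r2:36,r3:54,r4:Mul1
  c18: -  regs: r0:6,r1:324,r2:36,r3:54,r4:Mul1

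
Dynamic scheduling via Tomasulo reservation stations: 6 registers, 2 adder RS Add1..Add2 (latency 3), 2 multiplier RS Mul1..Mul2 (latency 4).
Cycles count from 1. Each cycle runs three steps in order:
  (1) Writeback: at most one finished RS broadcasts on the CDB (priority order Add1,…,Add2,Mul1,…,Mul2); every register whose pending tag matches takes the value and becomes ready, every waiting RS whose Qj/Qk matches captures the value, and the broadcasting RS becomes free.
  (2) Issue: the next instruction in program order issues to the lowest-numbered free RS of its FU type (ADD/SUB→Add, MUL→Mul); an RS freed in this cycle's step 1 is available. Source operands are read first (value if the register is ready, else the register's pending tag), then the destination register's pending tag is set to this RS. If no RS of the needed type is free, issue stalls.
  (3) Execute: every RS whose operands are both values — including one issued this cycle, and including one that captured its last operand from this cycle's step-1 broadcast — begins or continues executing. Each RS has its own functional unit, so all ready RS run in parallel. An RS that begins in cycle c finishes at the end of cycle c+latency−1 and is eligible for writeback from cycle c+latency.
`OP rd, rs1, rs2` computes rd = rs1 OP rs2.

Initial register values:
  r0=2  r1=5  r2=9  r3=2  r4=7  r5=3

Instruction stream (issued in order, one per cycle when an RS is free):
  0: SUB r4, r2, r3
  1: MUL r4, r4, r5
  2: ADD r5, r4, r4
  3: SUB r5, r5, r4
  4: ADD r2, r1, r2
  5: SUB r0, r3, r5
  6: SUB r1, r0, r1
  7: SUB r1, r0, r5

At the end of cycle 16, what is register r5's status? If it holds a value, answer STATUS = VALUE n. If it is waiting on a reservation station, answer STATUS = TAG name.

cycle 1: issue SUB r4<-Add1 // r0:2,r1:5,r2:9,r3:2,r4:Add1,r5:3
cycle 2: issue MUL r4<-Mul1 // r0:2,r1:5,r2:9,r3:2,r4:Mul1,r5:3
cycle 3: issue ADD r5<-Add2 // r0:2,r1:5,r2:9,r3:2,r4:Mul1,r5:Add2
cycle 4: CDB Add1=7; issue SUB r5<-Add1 // r0:2,r1:5,r2:9,r3:2,r4:Mul1,r5:Add1
cycle 5: stall // r0:2,r1:5,r2:9,r3:2,r4:Mul1,r5:Add1
cycle 6: stall // r0:2,r1:5,r2:9,r3:2,r4:Mul1,r5:Add1
cycle 7: stall // r0:2,r1:5,r2:9,r3:2,r4:Mul1,r5:Add1
cycle 8: CDB Mul1=21; stall // r0:2,r1:5,r2:9,r3:2,r4:21,r5:Add1
cycle 9: stall // r0:2,r1:5,r2:9,r3:2,r4:21,r5:Add1
cycle 10: stall // r0:2,r1:5,r2:9,r3:2,r4:21,r5:Add1
cycle 11: CDB Add2=42; issue ADD r2<-Add2 // r0:2,r1:5,r2:Add2,r3:2,r4:21,r5:Add1
cycle 12: stall // r0:2,r1:5,r2:Add2,r3:2,r4:21,r5:Add1
cycle 13: stall // r0:2,r1:5,r2:Add2,r3:2,r4:21,r5:Add1
cycle 14: CDB Add1=21; issue SUB r0<-Add1 // r0:Add1,r1:5,r2:Add2,r3:2,r4:21,r5:21
cycle 15: CDB Add2=14; issue SUB r1<-Add2 // r0:Add1,r1:Add2,r2:14,r3:2,r4:21,r5:21
cycle 16: stall // r0:Add1,r1:Add2,r2:14,r3:2,r4:21,r5:21

STATUS = VALUE 21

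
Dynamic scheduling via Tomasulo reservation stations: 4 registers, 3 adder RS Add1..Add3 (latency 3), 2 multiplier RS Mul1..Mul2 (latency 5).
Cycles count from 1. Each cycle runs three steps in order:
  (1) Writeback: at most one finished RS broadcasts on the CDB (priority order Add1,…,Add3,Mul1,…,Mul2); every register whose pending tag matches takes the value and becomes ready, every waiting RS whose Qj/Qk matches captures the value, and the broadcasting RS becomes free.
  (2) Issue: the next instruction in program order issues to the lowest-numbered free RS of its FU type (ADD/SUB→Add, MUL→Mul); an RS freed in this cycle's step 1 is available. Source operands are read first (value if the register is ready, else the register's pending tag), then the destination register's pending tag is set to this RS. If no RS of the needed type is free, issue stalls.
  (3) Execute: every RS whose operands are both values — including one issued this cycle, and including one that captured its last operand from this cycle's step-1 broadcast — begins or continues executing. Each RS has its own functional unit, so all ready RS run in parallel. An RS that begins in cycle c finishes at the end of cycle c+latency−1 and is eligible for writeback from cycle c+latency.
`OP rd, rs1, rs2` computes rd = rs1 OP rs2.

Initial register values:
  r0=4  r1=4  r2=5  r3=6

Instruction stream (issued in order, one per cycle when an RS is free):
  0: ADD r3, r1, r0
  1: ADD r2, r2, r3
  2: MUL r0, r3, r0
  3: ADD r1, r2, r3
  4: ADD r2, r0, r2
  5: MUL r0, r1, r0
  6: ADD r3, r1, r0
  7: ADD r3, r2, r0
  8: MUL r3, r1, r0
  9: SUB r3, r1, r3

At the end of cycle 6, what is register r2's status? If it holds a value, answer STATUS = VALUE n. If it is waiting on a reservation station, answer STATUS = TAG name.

cycle 1: issue ADD r3<-Add1 // r0:4,r1:4,r2:5,r3:Add1
cycle 2: issue ADD r2<-Add2 // r0:4,r1:4,r2:Add2,r3:Add1
cycle 3: issue MUL r0<-Mul1 // r0:Mul1,r1:4,r2:Add2,r3:Add1
cycle 4: CDB Add1=8; issue ADD r1<-Add1 // r0:Mul1,r1:Add1,r2:Add2,r3:8
cycle 5: issue ADD r2<-Add3 // r0:Mul1,r1:Add1,r2:Add3,r3:8
cycle 6: issue MUL r0<-Mul2 // r0:Mul2,r1:Add1,r2:Add3,r3:8

STATUS = TAG Add3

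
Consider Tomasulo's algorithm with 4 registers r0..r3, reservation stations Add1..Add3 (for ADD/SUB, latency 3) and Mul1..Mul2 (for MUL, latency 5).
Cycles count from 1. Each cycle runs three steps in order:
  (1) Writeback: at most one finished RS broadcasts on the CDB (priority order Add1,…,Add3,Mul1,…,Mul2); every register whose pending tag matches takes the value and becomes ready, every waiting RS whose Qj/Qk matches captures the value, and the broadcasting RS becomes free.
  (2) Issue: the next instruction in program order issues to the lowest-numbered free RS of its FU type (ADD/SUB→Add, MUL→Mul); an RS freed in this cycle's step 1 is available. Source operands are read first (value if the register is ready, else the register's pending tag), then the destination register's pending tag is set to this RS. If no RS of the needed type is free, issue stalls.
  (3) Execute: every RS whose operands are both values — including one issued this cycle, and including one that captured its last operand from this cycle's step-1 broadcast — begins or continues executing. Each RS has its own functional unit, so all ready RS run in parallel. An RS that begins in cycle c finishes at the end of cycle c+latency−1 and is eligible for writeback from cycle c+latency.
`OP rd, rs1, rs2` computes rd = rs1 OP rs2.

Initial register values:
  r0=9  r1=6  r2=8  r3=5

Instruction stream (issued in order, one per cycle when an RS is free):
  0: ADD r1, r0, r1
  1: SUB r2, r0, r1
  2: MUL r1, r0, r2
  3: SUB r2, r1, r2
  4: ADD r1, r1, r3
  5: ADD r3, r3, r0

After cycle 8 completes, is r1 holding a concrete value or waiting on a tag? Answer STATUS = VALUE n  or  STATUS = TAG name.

STATUS = TAG Add3

  c1: issue ADD r1<-Add1  regs: r0:9,r1:Add1,r2:8,r3:5
  c2: issue SUB r2<-Add2  regs: r0:9,r1:Add1,r2:Add2,r3:5
  c3: issue MUL r1<-Mul1  regs: r0:9,r1:Mul1,r2:Add2,r3:5
  c4: CDB Add1=15; issue SUB r2<-Add1  regs: r0:9,r1:Mul1,r2:Add1,r3:5
  c5: issue ADD r1<-Add3  regs: r0:9,r1:Add3,r2:Add1,r3:5
  c6: stall  regs: r0:9,r1:Add3,r2:Add1,r3:5
  c7: CDB Add2=-6; issue ADD r3<-Add2  regs: r0:9,r1:Add3,r2:Add1,r3:Add2
  c8: -  regs: r0:9,r1:Add3,r2:Add1,r3:Add2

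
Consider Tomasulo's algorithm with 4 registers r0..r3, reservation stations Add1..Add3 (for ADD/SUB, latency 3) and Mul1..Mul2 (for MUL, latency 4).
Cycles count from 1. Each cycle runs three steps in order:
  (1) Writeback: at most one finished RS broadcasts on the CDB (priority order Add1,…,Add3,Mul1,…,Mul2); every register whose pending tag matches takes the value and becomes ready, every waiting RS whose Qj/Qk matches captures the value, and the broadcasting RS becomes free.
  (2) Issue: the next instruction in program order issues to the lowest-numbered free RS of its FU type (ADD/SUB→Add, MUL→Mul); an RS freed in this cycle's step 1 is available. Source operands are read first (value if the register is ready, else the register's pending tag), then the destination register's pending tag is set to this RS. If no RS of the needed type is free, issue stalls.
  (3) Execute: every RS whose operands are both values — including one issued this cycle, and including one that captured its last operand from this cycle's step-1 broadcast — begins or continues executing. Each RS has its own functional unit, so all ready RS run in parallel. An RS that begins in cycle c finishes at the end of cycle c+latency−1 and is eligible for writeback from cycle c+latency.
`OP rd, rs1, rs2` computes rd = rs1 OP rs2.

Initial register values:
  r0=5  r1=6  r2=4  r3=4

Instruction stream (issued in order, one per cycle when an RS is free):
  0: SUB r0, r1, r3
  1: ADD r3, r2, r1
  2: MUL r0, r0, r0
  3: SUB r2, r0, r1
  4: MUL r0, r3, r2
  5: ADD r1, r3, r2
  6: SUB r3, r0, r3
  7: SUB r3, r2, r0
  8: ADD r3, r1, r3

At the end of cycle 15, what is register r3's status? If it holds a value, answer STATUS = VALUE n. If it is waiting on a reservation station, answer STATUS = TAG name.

STATUS = TAG Add2

cycle 1: issue SUB r0<-Add1 // r0:Add1,r1:6,r2:4,r3:4
cycle 2: issue ADD r3<-Add2 // r0:Add1,r1:6,r2:4,r3:Add2
cycle 3: issue MUL r0<-Mul1 // r0:Mul1,r1:6,r2:4,r3:Add2
cycle 4: CDB Add1=2; issue SUB r2<-Add1 // r0:Mul1,r1:6,r2:Add1,r3:Add2
cycle 5: CDB Add2=10; issue MUL r0<-Mul2 // r0:Mul2,r1:6,r2:Add1,r3:10
cycle 6: issue ADD r1<-Add2 // r0:Mul2,r1:Add2,r2:Add1,r3:10
cycle 7: issue SUB r3<-Add3 // r0:Mul2,r1:Add2,r2:Add1,r3:Add3
cycle 8: CDB Mul1=4; stall // r0:Mul2,r1:Add2,r2:Add1,r3:Add3
cycle 9: stall // r0:Mul2,r1:Add2,r2:Add1,r3:Add3
cycle 10: stall // r0:Mul2,r1:Add2,r2:Add1,r3:Add3
cycle 11: CDB Add1=-2; issue SUB r3<-Add1 // r0:Mul2,r1:Add2,r2:-2,r3:Add1
cycle 12: stall // r0:Mul2,r1:Add2,r2:-2,r3:Add1
cycle 13: stall // r0:Mul2,r1:Add2,r2:-2,r3:Add1
cycle 14: CDB Add2=8; issue ADD r3<-Add2 // r0:Mul2,r1:8,r2:-2,r3:Add2
cycle 15: CDB Mul2=-20 // r0:-20,r1:8,r2:-2,r3:Add2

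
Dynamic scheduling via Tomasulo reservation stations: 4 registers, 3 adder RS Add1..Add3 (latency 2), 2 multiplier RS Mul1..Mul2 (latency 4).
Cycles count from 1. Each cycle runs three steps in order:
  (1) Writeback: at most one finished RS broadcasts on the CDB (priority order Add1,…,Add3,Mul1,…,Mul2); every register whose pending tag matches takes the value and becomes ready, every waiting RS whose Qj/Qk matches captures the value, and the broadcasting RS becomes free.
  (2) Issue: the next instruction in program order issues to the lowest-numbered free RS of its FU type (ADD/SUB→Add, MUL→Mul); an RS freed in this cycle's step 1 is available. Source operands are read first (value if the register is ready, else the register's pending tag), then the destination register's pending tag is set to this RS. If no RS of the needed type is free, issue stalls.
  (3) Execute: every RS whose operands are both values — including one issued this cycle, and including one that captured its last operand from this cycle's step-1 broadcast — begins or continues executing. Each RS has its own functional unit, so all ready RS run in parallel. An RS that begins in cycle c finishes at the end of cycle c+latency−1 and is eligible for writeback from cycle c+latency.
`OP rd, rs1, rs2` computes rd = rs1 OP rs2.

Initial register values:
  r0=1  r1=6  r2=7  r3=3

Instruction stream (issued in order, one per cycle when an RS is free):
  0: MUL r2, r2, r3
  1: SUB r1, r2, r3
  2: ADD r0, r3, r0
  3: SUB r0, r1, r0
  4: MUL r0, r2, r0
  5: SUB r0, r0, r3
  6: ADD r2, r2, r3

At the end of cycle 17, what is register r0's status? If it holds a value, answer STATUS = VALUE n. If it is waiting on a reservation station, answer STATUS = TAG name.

  c1: issue MUL r2<-Mul1  regs: r0:1,r1:6,r2:Mul1,r3:3
  c2: issue SUB r1<-Add1  regs: r0:1,r1:Add1,r2:Mul1,r3:3
  c3: issue ADD r0<-Add2  regs: r0:Add2,r1:Add1,r2:Mul1,r3:3
  c4: issue SUB r0<-Add3  regs: r0:Add3,r1:Add1,r2:Mul1,r3:3
  c5: CDB Add2=4; issue MUL r0<-Mul2  regs: r0:Mul2,r1:Add1,r2:Mul1,r3:3
  c6: CDB Mul1=21; issue SUB r0<-Add2  regs: r0:Add2,r1:Add1,r2:21,r3:3
  c7: stall  regs: r0:Add2,r1:Add1,r2:21,r3:3
  c8: CDB Add1=18; issue ADD r2<-Add1  regs: r0:Add2,r1:18,r2:Add1,r3:3
  c9: -  regs: r0:Add2,r1:18,r2:Add1,r3:3
  c10: CDB Add1=24  regs: r0:Add2,r1:18,r2:24,r3:3
  c11: CDB Add3=14  regs: r0:Add2,r1:18,r2:24,r3:3
  c12: -  regs: r0:Add2,r1:18,r2:24,r3:3
  c13: -  regs: r0:Add2,r1:18,r2:24,r3:3
  c14: -  regs: r0:Add2,r1:18,r2:24,r3:3
  c15: CDB Mul2=294  regs: r0:Add2,r1:18,r2:24,r3:3
  c16: -  regs: r0:Add2,r1:18,r2:24,r3:3
  c17: CDB Add2=291  regs: r0:291,r1:18,r2:24,r3:3

STATUS = VALUE 291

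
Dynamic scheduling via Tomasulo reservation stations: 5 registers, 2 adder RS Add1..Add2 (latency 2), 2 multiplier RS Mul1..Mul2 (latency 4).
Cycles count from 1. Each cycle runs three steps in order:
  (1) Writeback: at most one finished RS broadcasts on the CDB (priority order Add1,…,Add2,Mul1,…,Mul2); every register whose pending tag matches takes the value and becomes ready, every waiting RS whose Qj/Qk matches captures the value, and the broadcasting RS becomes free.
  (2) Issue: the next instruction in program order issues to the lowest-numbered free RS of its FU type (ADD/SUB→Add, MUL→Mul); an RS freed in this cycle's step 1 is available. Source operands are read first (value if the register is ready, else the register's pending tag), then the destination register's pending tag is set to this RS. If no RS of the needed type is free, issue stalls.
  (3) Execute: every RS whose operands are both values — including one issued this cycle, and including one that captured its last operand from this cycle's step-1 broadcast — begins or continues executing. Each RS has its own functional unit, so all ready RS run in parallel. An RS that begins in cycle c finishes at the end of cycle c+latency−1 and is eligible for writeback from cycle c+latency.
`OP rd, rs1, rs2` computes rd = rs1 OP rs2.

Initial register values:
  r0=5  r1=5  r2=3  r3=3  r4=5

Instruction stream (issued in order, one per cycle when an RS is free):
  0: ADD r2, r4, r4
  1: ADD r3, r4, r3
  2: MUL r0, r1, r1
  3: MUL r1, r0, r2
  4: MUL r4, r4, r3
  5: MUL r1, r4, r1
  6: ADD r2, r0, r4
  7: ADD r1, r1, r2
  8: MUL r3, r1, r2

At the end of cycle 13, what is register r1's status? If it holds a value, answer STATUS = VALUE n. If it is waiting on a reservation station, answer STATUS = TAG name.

STATUS = TAG Add2

c1: issue ADD r2<-Add1 | r0:5,r1:5,r2:Add1,r3:3,r4:5
c2: issue ADD r3<-Add2 | r0:5,r1:5,r2:Add1,r3:Add2,r4:5
c3: CDB Add1=10; issue MUL r0<-Mul1 | r0:Mul1,r1:5,r2:10,r3:Add2,r4:5
c4: CDB Add2=8; issue MUL r1<-Mul2 | r0:Mul1,r1:Mul2,r2:10,r3:8,r4:5
c5: stall | r0:Mul1,r1:Mul2,r2:10,r3:8,r4:5
c6: stall | r0:Mul1,r1:Mul2,r2:10,r3:8,r4:5
c7: CDB Mul1=25; issue MUL r4<-Mul1 | r0:25,r1:Mul2,r2:10,r3:8,r4:Mul1
c8: stall | r0:25,r1:Mul2,r2:10,r3:8,r4:Mul1
c9: stall | r0:25,r1:Mul2,r2:10,r3:8,r4:Mul1
c10: stall | r0:25,r1:Mul2,r2:10,r3:8,r4:Mul1
c11: CDB Mul1=40; issue MUL r1<-Mul1 | r0:25,r1:Mul1,r2:10,r3:8,r4:40
c12: CDB Mul2=250; issue ADD r2<-Add1 | r0:25,r1:Mul1,r2:Add1,r3:8,r4:40
c13: issue ADD r1<-Add2 | r0:25,r1:Add2,r2:Add1,r3:8,r4:40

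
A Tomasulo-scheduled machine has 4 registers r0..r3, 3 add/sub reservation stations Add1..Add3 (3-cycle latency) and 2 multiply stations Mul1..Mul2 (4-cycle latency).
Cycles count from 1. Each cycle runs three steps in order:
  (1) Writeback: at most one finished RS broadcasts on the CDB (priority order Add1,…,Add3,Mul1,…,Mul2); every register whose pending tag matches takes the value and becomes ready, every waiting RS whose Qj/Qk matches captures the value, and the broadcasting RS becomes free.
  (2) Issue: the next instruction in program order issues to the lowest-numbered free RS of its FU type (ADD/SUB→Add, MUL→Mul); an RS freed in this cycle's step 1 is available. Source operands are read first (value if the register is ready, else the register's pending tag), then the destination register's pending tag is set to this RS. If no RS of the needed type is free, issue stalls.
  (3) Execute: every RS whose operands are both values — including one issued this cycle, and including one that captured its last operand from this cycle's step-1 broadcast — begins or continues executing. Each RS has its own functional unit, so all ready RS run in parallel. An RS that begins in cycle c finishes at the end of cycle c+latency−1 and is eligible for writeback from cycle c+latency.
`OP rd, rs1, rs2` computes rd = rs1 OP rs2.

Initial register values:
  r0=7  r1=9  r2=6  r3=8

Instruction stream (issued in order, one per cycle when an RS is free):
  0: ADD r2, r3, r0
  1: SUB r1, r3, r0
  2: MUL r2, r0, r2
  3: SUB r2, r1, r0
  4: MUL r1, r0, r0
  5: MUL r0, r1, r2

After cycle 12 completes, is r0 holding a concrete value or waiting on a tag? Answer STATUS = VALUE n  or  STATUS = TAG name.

STATUS = TAG Mul1

c1: issue ADD r2<-Add1 | r0:7,r1:9,r2:Add1,r3:8
c2: issue SUB r1<-Add2 | r0:7,r1:Add2,r2:Add1,r3:8
c3: issue MUL r2<-Mul1 | r0:7,r1:Add2,r2:Mul1,r3:8
c4: CDB Add1=15; issue SUB r2<-Add1 | r0:7,r1:Add2,r2:Add1,r3:8
c5: CDB Add2=1; issue MUL r1<-Mul2 | r0:7,r1:Mul2,r2:Add1,r3:8
c6: stall | r0:7,r1:Mul2,r2:Add1,r3:8
c7: stall | r0:7,r1:Mul2,r2:Add1,r3:8
c8: CDB Add1=-6; stall | r0:7,r1:Mul2,r2:-6,r3:8
c9: CDB Mul1=105; issue MUL r0<-Mul1 | r0:Mul1,r1:Mul2,r2:-6,r3:8
c10: CDB Mul2=49 | r0:Mul1,r1:49,r2:-6,r3:8
c11: - | r0:Mul1,r1:49,r2:-6,r3:8
c12: - | r0:Mul1,r1:49,r2:-6,r3:8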